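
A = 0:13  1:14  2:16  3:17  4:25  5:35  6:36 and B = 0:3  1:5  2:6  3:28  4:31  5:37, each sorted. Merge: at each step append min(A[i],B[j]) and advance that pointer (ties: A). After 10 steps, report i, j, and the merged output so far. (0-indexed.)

i=5, j=5, merged so far=[3, 5, 6, 13, 14, 16, 17, 25, 28, 31]

i=0 j=0: A[i]=13>B[j]=3 take 3, j++
i=0 j=1: A[i]=13>B[j]=5 take 5, j++
i=0 j=2: A[i]=13>B[j]=6 take 6, j++
i=0 j=3: A[i]=13<=B[j]=28 take 13, i++
i=1 j=3: A[i]=14<=B[j]=28 take 14, i++
i=2 j=3: A[i]=16<=B[j]=28 take 16, i++
i=3 j=3: A[i]=17<=B[j]=28 take 17, i++
i=4 j=3: A[i]=25<=B[j]=28 take 25, i++
i=5 j=3: A[i]=35>B[j]=28 take 28, j++
i=5 j=4: A[i]=35>B[j]=31 take 31, j++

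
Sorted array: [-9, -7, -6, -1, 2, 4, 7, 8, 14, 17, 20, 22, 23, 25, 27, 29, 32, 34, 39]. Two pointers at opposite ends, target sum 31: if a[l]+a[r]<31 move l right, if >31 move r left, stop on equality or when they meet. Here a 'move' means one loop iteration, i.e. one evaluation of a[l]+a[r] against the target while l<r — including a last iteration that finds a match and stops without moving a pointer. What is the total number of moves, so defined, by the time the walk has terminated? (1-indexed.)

[1,19] -9+39=30 <31 → l++
[2,19] -7+39=32 >31 → r--
[2,18] -7+34=27 <31 → l++
[3,18] -6+34=28 <31 → l++
[4,18] -1+34=33 >31 → r--
[4,17] -1+32=31 → found

6 moves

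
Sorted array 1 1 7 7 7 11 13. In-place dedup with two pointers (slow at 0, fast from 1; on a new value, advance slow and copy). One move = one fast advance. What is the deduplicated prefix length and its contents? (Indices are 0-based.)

length 4; prefix = [1, 7, 11, 13]

(s=0,f=1) a[fast]=1=a[slow] dup → fast++
(s=0,f=2) a[fast]=7≠a[slow]=1 write a[1]=7 → slow++,fast++
(s=1,f=3) a[fast]=7=a[slow] dup → fast++
(s=1,f=4) a[fast]=7=a[slow] dup → fast++
(s=1,f=5) a[fast]=11≠a[slow]=7 write a[2]=11 → slow++,fast++
(s=2,f=6) a[fast]=13≠a[slow]=11 write a[3]=13 → slow++,fast++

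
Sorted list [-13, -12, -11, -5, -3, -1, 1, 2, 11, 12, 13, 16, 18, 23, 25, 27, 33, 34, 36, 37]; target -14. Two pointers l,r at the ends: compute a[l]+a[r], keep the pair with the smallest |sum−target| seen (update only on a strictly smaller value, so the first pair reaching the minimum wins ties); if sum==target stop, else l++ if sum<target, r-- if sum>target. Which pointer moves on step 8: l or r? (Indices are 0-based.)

[0,19] -13+37=24 d=38 * → r--
[0,18] -13+36=23 d=37 * → r--
[0,17] -13+34=21 d=35 * → r--
[0,16] -13+33=20 d=34 * → r--
[0,15] -13+27=14 d=28 * → r--
[0,14] -13+25=12 d=26 * → r--
[0,13] -13+23=10 d=24 * → r--
[0,12] -13+18=5 d=19 * → r--

r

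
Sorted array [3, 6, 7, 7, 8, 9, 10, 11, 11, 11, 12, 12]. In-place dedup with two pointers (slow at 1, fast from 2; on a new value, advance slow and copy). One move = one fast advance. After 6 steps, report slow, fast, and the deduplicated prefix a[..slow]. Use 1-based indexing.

slow=1 fast=2: a[fast]=6≠a[slow]=3 write a[2]=6, slow++,fast++
slow=2 fast=3: a[fast]=7≠a[slow]=6 write a[3]=7, slow++,fast++
slow=3 fast=4: a[fast]=7=a[slow] dup, fast++
slow=3 fast=5: a[fast]=8≠a[slow]=7 write a[4]=8, slow++,fast++
slow=4 fast=6: a[fast]=9≠a[slow]=8 write a[5]=9, slow++,fast++
slow=5 fast=7: a[fast]=10≠a[slow]=9 write a[6]=10, slow++,fast++

slow=6, fast=8, prefix=[3, 6, 7, 8, 9, 10]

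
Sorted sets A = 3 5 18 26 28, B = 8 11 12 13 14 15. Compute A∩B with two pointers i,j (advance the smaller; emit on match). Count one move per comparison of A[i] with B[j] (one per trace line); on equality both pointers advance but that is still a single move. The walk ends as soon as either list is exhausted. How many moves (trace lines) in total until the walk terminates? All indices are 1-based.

[i=1,j=1] 3<8 → i++
[i=2,j=1] 5<8 → i++
[i=3,j=1] 18>8 → j++
[i=3,j=2] 18>11 → j++
[i=3,j=3] 18>12 → j++
[i=3,j=4] 18>13 → j++
[i=3,j=5] 18>14 → j++
[i=3,j=6] 18>15 → j++

8 moves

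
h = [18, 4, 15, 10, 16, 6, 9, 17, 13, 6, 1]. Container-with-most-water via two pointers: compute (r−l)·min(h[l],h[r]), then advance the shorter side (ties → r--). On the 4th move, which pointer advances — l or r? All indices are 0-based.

r

[0,10] min(18,1)*10=10 best=10 * → r--
[0,9] min(18,6)*9=54 best=54 * → r--
[0,8] min(18,13)*8=104 best=104 * → r--
[0,7] min(18,17)*7=119 best=119 * → r--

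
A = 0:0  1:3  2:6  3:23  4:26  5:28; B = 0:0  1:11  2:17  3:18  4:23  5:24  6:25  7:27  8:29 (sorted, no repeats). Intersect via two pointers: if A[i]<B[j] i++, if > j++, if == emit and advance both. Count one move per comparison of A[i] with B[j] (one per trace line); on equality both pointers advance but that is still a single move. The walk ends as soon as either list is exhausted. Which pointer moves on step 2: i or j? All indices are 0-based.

i=0 j=0: 0==0 emit, i++,j++
i=1 j=1: 3<11, i++

i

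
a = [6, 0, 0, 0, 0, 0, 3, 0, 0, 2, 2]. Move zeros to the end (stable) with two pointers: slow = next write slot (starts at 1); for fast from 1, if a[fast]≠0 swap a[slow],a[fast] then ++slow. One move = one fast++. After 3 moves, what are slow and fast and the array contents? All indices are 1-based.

slow=2, fast=4, a=[6, 0, 0, 0, 0, 0, 3, 0, 0, 2, 2]

slow=1 fast=1: a[fast]=6≠0 swap→a[1]=6, slow++,fast++
slow=2 fast=2: a[fast]=0, fast++
slow=2 fast=3: a[fast]=0, fast++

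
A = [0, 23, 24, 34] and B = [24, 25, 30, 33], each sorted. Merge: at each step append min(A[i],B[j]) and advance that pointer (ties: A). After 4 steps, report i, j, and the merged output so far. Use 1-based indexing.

i=1 j=1: A[i]=0<=B[j]=24 take 0, i++
i=2 j=1: A[i]=23<=B[j]=24 take 23, i++
i=3 j=1: A[i]=24<=B[j]=24 take 24, i++
i=4 j=1: A[i]=34>B[j]=24 take 24, j++

i=4, j=2, merged so far=[0, 23, 24, 24]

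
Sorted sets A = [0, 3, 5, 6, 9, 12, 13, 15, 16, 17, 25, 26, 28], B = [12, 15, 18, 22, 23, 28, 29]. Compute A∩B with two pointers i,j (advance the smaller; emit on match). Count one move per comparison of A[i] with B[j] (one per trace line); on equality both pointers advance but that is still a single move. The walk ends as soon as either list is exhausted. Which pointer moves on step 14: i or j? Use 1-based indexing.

i

i=1 j=1: 0<12, i++
i=2 j=1: 3<12, i++
i=3 j=1: 5<12, i++
i=4 j=1: 6<12, i++
i=5 j=1: 9<12, i++
i=6 j=1: 12==12 emit, i++,j++
i=7 j=2: 13<15, i++
i=8 j=2: 15==15 emit, i++,j++
i=9 j=3: 16<18, i++
i=10 j=3: 17<18, i++
i=11 j=3: 25>18, j++
i=11 j=4: 25>22, j++
i=11 j=5: 25>23, j++
i=11 j=6: 25<28, i++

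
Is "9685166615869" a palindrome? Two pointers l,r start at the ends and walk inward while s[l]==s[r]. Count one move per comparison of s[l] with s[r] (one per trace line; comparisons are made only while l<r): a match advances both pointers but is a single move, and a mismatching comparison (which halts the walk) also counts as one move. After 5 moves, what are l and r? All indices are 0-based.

l=0 r=12: '9'=='9', l++,r--
l=1 r=11: '6'=='6', l++,r--
l=2 r=10: '8'=='8', l++,r--
l=3 r=9: '5'=='5', l++,r--
l=4 r=8: '1'=='1', l++,r--

l=5, r=7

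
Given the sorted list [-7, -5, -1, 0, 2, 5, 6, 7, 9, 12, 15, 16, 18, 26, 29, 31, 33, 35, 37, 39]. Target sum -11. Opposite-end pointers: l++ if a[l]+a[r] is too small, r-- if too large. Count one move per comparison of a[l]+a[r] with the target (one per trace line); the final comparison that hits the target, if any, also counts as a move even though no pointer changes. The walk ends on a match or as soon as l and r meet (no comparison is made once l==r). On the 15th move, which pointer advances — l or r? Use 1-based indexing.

[1,20] -7+39=32 >-11 → r--
[1,19] -7+37=30 >-11 → r--
[1,18] -7+35=28 >-11 → r--
[1,17] -7+33=26 >-11 → r--
[1,16] -7+31=24 >-11 → r--
[1,15] -7+29=22 >-11 → r--
[1,14] -7+26=19 >-11 → r--
[1,13] -7+18=11 >-11 → r--
[1,12] -7+16=9 >-11 → r--
[1,11] -7+15=8 >-11 → r--
[1,10] -7+12=5 >-11 → r--
[1,9] -7+9=2 >-11 → r--
[1,8] -7+7=0 >-11 → r--
[1,7] -7+6=-1 >-11 → r--
[1,6] -7+5=-2 >-11 → r--

r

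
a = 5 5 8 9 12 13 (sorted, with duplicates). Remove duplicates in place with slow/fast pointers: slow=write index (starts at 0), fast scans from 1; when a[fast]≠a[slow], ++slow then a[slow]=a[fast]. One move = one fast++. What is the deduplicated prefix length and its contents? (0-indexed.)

length 5; prefix = [5, 8, 9, 12, 13]

slow=0 fast=1: a[fast]=5=a[slow] dup, fast++
slow=0 fast=2: a[fast]=8≠a[slow]=5 write a[1]=8, slow++,fast++
slow=1 fast=3: a[fast]=9≠a[slow]=8 write a[2]=9, slow++,fast++
slow=2 fast=4: a[fast]=12≠a[slow]=9 write a[3]=12, slow++,fast++
slow=3 fast=5: a[fast]=13≠a[slow]=12 write a[4]=13, slow++,fast++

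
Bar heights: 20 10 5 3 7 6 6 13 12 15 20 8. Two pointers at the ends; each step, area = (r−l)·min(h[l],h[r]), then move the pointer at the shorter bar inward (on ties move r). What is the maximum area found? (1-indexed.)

[1,12] min(20,8)*11=88 best=88 * → r--
[1,11] min(20,20)*10=200 best=200 * → r--
[1,10] min(20,15)*9=135 best=200 → r--
[1,9] min(20,12)*8=96 best=200 → r--
[1,8] min(20,13)*7=91 best=200 → r--
[1,7] min(20,6)*6=36 best=200 → r--
[1,6] min(20,6)*5=30 best=200 → r--
[1,5] min(20,7)*4=28 best=200 → r--
[1,4] min(20,3)*3=9 best=200 → r--
[1,3] min(20,5)*2=10 best=200 → r--
[1,2] min(20,10)*1=10 best=200 → r--

max area = 200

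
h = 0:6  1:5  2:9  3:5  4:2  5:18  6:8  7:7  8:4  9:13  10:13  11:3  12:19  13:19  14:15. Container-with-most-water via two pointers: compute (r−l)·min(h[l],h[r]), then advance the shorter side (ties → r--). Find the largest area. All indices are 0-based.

l=0 r=14: min(6,15)*14=84 best=84 *, l++
l=1 r=14: min(5,15)*13=65 best=84, l++
l=2 r=14: min(9,15)*12=108 best=108 *, l++
l=3 r=14: min(5,15)*11=55 best=108, l++
l=4 r=14: min(2,15)*10=20 best=108, l++
l=5 r=14: min(18,15)*9=135 best=135 *, r--
l=5 r=13: min(18,19)*8=144 best=144 *, l++
l=6 r=13: min(8,19)*7=56 best=144, l++
l=7 r=13: min(7,19)*6=42 best=144, l++
l=8 r=13: min(4,19)*5=20 best=144, l++
l=9 r=13: min(13,19)*4=52 best=144, l++
l=10 r=13: min(13,19)*3=39 best=144, l++
l=11 r=13: min(3,19)*2=6 best=144, l++
l=12 r=13: min(19,19)*1=19 best=144, r--

max area = 144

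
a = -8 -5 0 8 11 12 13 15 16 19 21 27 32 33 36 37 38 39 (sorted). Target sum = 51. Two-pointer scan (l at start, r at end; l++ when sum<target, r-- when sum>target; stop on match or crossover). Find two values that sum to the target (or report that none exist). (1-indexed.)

(12, 39)

[1,18] -8+39=31 <51 → l++
[2,18] -5+39=34 <51 → l++
[3,18] 0+39=39 <51 → l++
[4,18] 8+39=47 <51 → l++
[5,18] 11+39=50 <51 → l++
[6,18] 12+39=51 → found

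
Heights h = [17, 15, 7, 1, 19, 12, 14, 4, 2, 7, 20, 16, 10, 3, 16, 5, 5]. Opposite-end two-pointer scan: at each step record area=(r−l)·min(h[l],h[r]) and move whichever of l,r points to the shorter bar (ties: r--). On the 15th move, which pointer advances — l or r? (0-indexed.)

l

l=0 r=16: min(17,5)*16=80 best=80 *, r--
l=0 r=15: min(17,5)*15=75 best=80, r--
l=0 r=14: min(17,16)*14=224 best=224 *, r--
l=0 r=13: min(17,3)*13=39 best=224, r--
l=0 r=12: min(17,10)*12=120 best=224, r--
l=0 r=11: min(17,16)*11=176 best=224, r--
l=0 r=10: min(17,20)*10=170 best=224, l++
l=1 r=10: min(15,20)*9=135 best=224, l++
l=2 r=10: min(7,20)*8=56 best=224, l++
l=3 r=10: min(1,20)*7=7 best=224, l++
l=4 r=10: min(19,20)*6=114 best=224, l++
l=5 r=10: min(12,20)*5=60 best=224, l++
l=6 r=10: min(14,20)*4=56 best=224, l++
l=7 r=10: min(4,20)*3=12 best=224, l++
l=8 r=10: min(2,20)*2=4 best=224, l++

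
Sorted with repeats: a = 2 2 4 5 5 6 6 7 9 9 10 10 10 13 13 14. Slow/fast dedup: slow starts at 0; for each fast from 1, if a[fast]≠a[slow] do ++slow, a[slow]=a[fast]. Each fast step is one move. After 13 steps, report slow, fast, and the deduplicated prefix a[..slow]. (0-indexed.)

(s=0,f=1) a[fast]=2=a[slow] dup → fast++
(s=0,f=2) a[fast]=4≠a[slow]=2 write a[1]=4 → slow++,fast++
(s=1,f=3) a[fast]=5≠a[slow]=4 write a[2]=5 → slow++,fast++
(s=2,f=4) a[fast]=5=a[slow] dup → fast++
(s=2,f=5) a[fast]=6≠a[slow]=5 write a[3]=6 → slow++,fast++
(s=3,f=6) a[fast]=6=a[slow] dup → fast++
(s=3,f=7) a[fast]=7≠a[slow]=6 write a[4]=7 → slow++,fast++
(s=4,f=8) a[fast]=9≠a[slow]=7 write a[5]=9 → slow++,fast++
(s=5,f=9) a[fast]=9=a[slow] dup → fast++
(s=5,f=10) a[fast]=10≠a[slow]=9 write a[6]=10 → slow++,fast++
(s=6,f=11) a[fast]=10=a[slow] dup → fast++
(s=6,f=12) a[fast]=10=a[slow] dup → fast++
(s=6,f=13) a[fast]=13≠a[slow]=10 write a[7]=13 → slow++,fast++

slow=7, fast=14, prefix=[2, 4, 5, 6, 7, 9, 10, 13]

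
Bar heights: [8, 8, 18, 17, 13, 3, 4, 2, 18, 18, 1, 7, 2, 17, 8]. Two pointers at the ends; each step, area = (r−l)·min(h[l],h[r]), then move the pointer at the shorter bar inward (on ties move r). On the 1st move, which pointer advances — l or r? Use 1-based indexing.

[1,15] min(8,8)*14=112 best=112 * → r--

r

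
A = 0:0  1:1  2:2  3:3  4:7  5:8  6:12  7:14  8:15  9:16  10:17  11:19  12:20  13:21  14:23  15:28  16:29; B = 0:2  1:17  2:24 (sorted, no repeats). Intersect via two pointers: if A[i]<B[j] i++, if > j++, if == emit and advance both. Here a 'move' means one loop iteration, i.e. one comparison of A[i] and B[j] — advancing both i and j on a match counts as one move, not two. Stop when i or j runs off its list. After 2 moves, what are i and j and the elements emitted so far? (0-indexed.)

i=2, j=0, emitted=[]

i=0 j=0: 0<2, i++
i=1 j=0: 1<2, i++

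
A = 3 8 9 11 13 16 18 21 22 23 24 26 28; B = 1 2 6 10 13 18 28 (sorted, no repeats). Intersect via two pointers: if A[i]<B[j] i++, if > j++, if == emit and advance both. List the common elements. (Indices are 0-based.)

intersection = [13, 18, 28]

[i=0,j=0] 3>1 → j++
[i=0,j=1] 3>2 → j++
[i=0,j=2] 3<6 → i++
[i=1,j=2] 8>6 → j++
[i=1,j=3] 8<10 → i++
[i=2,j=3] 9<10 → i++
[i=3,j=3] 11>10 → j++
[i=3,j=4] 11<13 → i++
[i=4,j=4] 13==13 emit → i++,j++
[i=5,j=5] 16<18 → i++
[i=6,j=5] 18==18 emit → i++,j++
[i=7,j=6] 21<28 → i++
[i=8,j=6] 22<28 → i++
[i=9,j=6] 23<28 → i++
[i=10,j=6] 24<28 → i++
[i=11,j=6] 26<28 → i++
[i=12,j=6] 28==28 emit → i++,j++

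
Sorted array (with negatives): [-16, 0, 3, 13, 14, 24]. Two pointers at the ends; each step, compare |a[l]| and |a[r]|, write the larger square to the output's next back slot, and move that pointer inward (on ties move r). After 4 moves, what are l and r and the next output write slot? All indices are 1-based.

[1,6] |-16|<=|24| out[6]=576 → r--
[1,5] |-16|>|14| out[5]=256 → l++
[2,5] |0|<=|14| out[4]=196 → r--
[2,4] |0|<=|13| out[3]=169 → r--

l=2, r=3, next write slot=2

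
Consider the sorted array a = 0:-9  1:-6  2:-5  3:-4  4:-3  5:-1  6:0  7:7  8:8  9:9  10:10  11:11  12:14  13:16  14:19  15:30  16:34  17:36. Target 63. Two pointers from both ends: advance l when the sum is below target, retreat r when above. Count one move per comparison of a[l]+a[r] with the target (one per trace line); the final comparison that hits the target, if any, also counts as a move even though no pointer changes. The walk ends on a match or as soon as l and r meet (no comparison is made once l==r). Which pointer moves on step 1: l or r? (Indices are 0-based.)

l

[0,17] -9+36=27 <63 → l++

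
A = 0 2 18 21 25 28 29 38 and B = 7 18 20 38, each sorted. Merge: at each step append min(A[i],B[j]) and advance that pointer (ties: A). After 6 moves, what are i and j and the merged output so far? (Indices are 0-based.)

[i=0,j=0] A[i]=0<=B[j]=7 take 0 → i++
[i=1,j=0] A[i]=2<=B[j]=7 take 2 → i++
[i=2,j=0] A[i]=18>B[j]=7 take 7 → j++
[i=2,j=1] A[i]=18<=B[j]=18 take 18 → i++
[i=3,j=1] A[i]=21>B[j]=18 take 18 → j++
[i=3,j=2] A[i]=21>B[j]=20 take 20 → j++

i=3, j=3, merged so far=[0, 2, 7, 18, 18, 20]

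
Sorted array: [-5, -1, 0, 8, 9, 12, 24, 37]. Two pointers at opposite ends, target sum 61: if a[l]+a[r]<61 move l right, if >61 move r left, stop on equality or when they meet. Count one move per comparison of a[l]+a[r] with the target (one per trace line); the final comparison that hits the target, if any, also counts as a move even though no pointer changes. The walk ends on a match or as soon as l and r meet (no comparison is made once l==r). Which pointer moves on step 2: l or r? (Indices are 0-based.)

l

l=0 r=7: -5+37=32 <61, l++
l=1 r=7: -1+37=36 <61, l++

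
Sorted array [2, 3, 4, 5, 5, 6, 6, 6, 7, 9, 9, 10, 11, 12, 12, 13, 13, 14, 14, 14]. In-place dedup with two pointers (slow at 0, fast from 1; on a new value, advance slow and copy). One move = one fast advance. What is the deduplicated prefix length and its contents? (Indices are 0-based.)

length 12; prefix = [2, 3, 4, 5, 6, 7, 9, 10, 11, 12, 13, 14]

slow=0 fast=1: a[fast]=3≠a[slow]=2 write a[1]=3, slow++,fast++
slow=1 fast=2: a[fast]=4≠a[slow]=3 write a[2]=4, slow++,fast++
slow=2 fast=3: a[fast]=5≠a[slow]=4 write a[3]=5, slow++,fast++
slow=3 fast=4: a[fast]=5=a[slow] dup, fast++
slow=3 fast=5: a[fast]=6≠a[slow]=5 write a[4]=6, slow++,fast++
slow=4 fast=6: a[fast]=6=a[slow] dup, fast++
slow=4 fast=7: a[fast]=6=a[slow] dup, fast++
slow=4 fast=8: a[fast]=7≠a[slow]=6 write a[5]=7, slow++,fast++
slow=5 fast=9: a[fast]=9≠a[slow]=7 write a[6]=9, slow++,fast++
slow=6 fast=10: a[fast]=9=a[slow] dup, fast++
slow=6 fast=11: a[fast]=10≠a[slow]=9 write a[7]=10, slow++,fast++
slow=7 fast=12: a[fast]=11≠a[slow]=10 write a[8]=11, slow++,fast++
slow=8 fast=13: a[fast]=12≠a[slow]=11 write a[9]=12, slow++,fast++
slow=9 fast=14: a[fast]=12=a[slow] dup, fast++
slow=9 fast=15: a[fast]=13≠a[slow]=12 write a[10]=13, slow++,fast++
slow=10 fast=16: a[fast]=13=a[slow] dup, fast++
slow=10 fast=17: a[fast]=14≠a[slow]=13 write a[11]=14, slow++,fast++
slow=11 fast=18: a[fast]=14=a[slow] dup, fast++
slow=11 fast=19: a[fast]=14=a[slow] dup, fast++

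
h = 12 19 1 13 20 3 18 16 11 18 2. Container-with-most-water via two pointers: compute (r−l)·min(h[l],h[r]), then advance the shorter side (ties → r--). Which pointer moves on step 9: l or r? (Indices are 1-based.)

l

l=1 r=11: min(12,2)*10=20 best=20 *, r--
l=1 r=10: min(12,18)*9=108 best=108 *, l++
l=2 r=10: min(19,18)*8=144 best=144 *, r--
l=2 r=9: min(19,11)*7=77 best=144, r--
l=2 r=8: min(19,16)*6=96 best=144, r--
l=2 r=7: min(19,18)*5=90 best=144, r--
l=2 r=6: min(19,3)*4=12 best=144, r--
l=2 r=5: min(19,20)*3=57 best=144, l++
l=3 r=5: min(1,20)*2=2 best=144, l++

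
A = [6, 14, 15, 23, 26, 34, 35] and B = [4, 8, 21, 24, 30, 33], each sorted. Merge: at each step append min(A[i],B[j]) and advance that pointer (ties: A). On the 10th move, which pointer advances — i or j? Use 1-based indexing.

j

i=1 j=1: A[i]=6>B[j]=4 take 4, j++
i=1 j=2: A[i]=6<=B[j]=8 take 6, i++
i=2 j=2: A[i]=14>B[j]=8 take 8, j++
i=2 j=3: A[i]=14<=B[j]=21 take 14, i++
i=3 j=3: A[i]=15<=B[j]=21 take 15, i++
i=4 j=3: A[i]=23>B[j]=21 take 21, j++
i=4 j=4: A[i]=23<=B[j]=24 take 23, i++
i=5 j=4: A[i]=26>B[j]=24 take 24, j++
i=5 j=5: A[i]=26<=B[j]=30 take 26, i++
i=6 j=5: A[i]=34>B[j]=30 take 30, j++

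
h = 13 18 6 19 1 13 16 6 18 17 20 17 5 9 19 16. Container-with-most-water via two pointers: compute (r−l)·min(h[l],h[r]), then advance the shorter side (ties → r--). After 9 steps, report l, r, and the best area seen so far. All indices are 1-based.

l=5, r=11, best area=234

l=1 r=16: min(13,16)*15=195 best=195 *, l++
l=2 r=16: min(18,16)*14=224 best=224 *, r--
l=2 r=15: min(18,19)*13=234 best=234 *, l++
l=3 r=15: min(6,19)*12=72 best=234, l++
l=4 r=15: min(19,19)*11=209 best=234, r--
l=4 r=14: min(19,9)*10=90 best=234, r--
l=4 r=13: min(19,5)*9=45 best=234, r--
l=4 r=12: min(19,17)*8=136 best=234, r--
l=4 r=11: min(19,20)*7=133 best=234, l++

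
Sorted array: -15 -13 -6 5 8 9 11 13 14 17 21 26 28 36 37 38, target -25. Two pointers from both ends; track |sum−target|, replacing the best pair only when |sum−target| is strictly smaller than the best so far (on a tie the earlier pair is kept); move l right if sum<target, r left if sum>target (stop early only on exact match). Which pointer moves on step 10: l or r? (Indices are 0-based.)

r

[0,15] -15+38=23 d=48 * → r--
[0,14] -15+37=22 d=47 * → r--
[0,13] -15+36=21 d=46 * → r--
[0,12] -15+28=13 d=38 * → r--
[0,11] -15+26=11 d=36 * → r--
[0,10] -15+21=6 d=31 * → r--
[0,9] -15+17=2 d=27 * → r--
[0,8] -15+14=-1 d=24 * → r--
[0,7] -15+13=-2 d=23 * → r--
[0,6] -15+11=-4 d=21 * → r--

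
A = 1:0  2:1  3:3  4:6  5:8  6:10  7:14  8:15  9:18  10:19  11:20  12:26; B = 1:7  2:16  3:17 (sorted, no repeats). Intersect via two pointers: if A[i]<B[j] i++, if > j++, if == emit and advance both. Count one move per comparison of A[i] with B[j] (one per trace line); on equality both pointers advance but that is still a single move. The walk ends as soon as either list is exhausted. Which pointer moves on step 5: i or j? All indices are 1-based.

j

[i=1,j=1] 0<7 → i++
[i=2,j=1] 1<7 → i++
[i=3,j=1] 3<7 → i++
[i=4,j=1] 6<7 → i++
[i=5,j=1] 8>7 → j++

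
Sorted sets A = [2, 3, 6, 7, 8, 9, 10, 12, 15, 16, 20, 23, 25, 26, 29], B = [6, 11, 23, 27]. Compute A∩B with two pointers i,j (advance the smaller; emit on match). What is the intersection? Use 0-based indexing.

intersection = [6, 23]

[i=0,j=0] 2<6 → i++
[i=1,j=0] 3<6 → i++
[i=2,j=0] 6==6 emit → i++,j++
[i=3,j=1] 7<11 → i++
[i=4,j=1] 8<11 → i++
[i=5,j=1] 9<11 → i++
[i=6,j=1] 10<11 → i++
[i=7,j=1] 12>11 → j++
[i=7,j=2] 12<23 → i++
[i=8,j=2] 15<23 → i++
[i=9,j=2] 16<23 → i++
[i=10,j=2] 20<23 → i++
[i=11,j=2] 23==23 emit → i++,j++
[i=12,j=3] 25<27 → i++
[i=13,j=3] 26<27 → i++
[i=14,j=3] 29>27 → j++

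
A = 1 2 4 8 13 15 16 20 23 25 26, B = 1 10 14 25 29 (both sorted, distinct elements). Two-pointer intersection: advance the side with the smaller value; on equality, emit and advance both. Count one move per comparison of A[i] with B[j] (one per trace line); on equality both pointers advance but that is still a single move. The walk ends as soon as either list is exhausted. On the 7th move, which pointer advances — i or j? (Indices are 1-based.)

[i=1,j=1] 1==1 emit → i++,j++
[i=2,j=2] 2<10 → i++
[i=3,j=2] 4<10 → i++
[i=4,j=2] 8<10 → i++
[i=5,j=2] 13>10 → j++
[i=5,j=3] 13<14 → i++
[i=6,j=3] 15>14 → j++

j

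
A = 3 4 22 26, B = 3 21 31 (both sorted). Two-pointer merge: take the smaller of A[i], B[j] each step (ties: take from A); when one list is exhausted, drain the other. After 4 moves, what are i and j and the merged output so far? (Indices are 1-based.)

[i=1,j=1] A[i]=3<=B[j]=3 take 3 → i++
[i=2,j=1] A[i]=4>B[j]=3 take 3 → j++
[i=2,j=2] A[i]=4<=B[j]=21 take 4 → i++
[i=3,j=2] A[i]=22>B[j]=21 take 21 → j++

i=3, j=3, merged so far=[3, 3, 4, 21]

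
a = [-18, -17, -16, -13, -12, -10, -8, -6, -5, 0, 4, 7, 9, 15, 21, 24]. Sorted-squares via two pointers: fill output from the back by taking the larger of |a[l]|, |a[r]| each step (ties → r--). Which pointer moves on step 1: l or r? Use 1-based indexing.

[1,16] |-18|<=|24| out[16]=576 → r--

r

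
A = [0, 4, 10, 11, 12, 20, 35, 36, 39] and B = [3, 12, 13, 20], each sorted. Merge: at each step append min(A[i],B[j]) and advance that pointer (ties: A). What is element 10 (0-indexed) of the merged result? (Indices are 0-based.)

merged[10] = 35

i=0 j=0: A[i]=0<=B[j]=3 take 0, i++
i=1 j=0: A[i]=4>B[j]=3 take 3, j++
i=1 j=1: A[i]=4<=B[j]=12 take 4, i++
i=2 j=1: A[i]=10<=B[j]=12 take 10, i++
i=3 j=1: A[i]=11<=B[j]=12 take 11, i++
i=4 j=1: A[i]=12<=B[j]=12 take 12, i++
i=5 j=1: A[i]=20>B[j]=12 take 12, j++
i=5 j=2: A[i]=20>B[j]=13 take 13, j++
i=5 j=3: A[i]=20<=B[j]=20 take 20, i++
i=6 j=3: A[i]=35>B[j]=20 take 20, j++
i=6 j=4: B done, take A[i]=35, i++
i=7 j=4: B done, take A[i]=36, i++
i=8 j=4: B done, take A[i]=39, i++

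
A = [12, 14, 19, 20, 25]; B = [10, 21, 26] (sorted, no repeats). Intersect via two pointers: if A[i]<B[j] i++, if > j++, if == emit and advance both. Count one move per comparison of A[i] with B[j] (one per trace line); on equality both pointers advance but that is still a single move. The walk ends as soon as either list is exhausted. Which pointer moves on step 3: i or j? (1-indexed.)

[i=1,j=1] 12>10 → j++
[i=1,j=2] 12<21 → i++
[i=2,j=2] 14<21 → i++

i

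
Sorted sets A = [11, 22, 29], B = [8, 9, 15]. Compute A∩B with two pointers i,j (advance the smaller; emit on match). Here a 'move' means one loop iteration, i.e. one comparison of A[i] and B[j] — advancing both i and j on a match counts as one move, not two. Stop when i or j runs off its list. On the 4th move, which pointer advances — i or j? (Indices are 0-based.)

j

[i=0,j=0] 11>8 → j++
[i=0,j=1] 11>9 → j++
[i=0,j=2] 11<15 → i++
[i=1,j=2] 22>15 → j++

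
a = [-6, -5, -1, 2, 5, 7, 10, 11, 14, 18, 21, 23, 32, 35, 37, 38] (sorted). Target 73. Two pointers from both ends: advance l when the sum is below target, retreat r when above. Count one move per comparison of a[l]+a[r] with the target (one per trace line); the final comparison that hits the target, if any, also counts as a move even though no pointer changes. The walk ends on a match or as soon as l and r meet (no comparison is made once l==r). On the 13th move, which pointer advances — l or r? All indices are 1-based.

l=1 r=16: -6+38=32 <73, l++
l=2 r=16: -5+38=33 <73, l++
l=3 r=16: -1+38=37 <73, l++
l=4 r=16: 2+38=40 <73, l++
l=5 r=16: 5+38=43 <73, l++
l=6 r=16: 7+38=45 <73, l++
l=7 r=16: 10+38=48 <73, l++
l=8 r=16: 11+38=49 <73, l++
l=9 r=16: 14+38=52 <73, l++
l=10 r=16: 18+38=56 <73, l++
l=11 r=16: 21+38=59 <73, l++
l=12 r=16: 23+38=61 <73, l++
l=13 r=16: 32+38=70 <73, l++

l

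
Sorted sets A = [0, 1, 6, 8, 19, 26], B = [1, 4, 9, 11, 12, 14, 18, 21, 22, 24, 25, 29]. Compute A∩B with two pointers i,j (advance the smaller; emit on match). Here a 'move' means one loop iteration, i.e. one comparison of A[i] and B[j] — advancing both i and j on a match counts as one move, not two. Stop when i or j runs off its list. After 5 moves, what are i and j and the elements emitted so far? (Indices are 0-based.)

i=4, j=2, emitted=[1]

i=0 j=0: 0<1, i++
i=1 j=0: 1==1 emit, i++,j++
i=2 j=1: 6>4, j++
i=2 j=2: 6<9, i++
i=3 j=2: 8<9, i++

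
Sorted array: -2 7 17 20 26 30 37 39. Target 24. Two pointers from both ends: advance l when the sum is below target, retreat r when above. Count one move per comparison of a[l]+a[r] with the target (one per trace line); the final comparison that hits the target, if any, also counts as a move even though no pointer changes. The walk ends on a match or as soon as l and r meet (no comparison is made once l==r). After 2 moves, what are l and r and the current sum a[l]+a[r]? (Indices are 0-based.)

l=0, r=5, sum=28

[0,7] -2+39=37 >24 → r--
[0,6] -2+37=35 >24 → r--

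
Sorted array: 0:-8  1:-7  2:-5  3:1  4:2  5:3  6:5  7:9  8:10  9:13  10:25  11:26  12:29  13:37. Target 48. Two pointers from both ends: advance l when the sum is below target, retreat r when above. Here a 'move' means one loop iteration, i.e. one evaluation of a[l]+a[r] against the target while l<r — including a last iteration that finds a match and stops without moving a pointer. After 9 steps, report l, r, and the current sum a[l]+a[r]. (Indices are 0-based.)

l=9, r=13, sum=50

l=0 r=13: -8+37=29 <48, l++
l=1 r=13: -7+37=30 <48, l++
l=2 r=13: -5+37=32 <48, l++
l=3 r=13: 1+37=38 <48, l++
l=4 r=13: 2+37=39 <48, l++
l=5 r=13: 3+37=40 <48, l++
l=6 r=13: 5+37=42 <48, l++
l=7 r=13: 9+37=46 <48, l++
l=8 r=13: 10+37=47 <48, l++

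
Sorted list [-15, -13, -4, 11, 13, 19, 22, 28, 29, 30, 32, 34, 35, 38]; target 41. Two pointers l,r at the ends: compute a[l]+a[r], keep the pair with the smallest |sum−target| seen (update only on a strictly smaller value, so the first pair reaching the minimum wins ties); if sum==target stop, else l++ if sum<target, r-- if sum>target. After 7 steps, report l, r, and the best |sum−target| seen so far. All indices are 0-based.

l=3, r=9, best |Δ|=2

l=0 r=13: -15+38=23 d=18 *, l++
l=1 r=13: -13+38=25 d=16 *, l++
l=2 r=13: -4+38=34 d=7 *, l++
l=3 r=13: 11+38=49 d=8, r--
l=3 r=12: 11+35=46 d=5 *, r--
l=3 r=11: 11+34=45 d=4 *, r--
l=3 r=10: 11+32=43 d=2 *, r--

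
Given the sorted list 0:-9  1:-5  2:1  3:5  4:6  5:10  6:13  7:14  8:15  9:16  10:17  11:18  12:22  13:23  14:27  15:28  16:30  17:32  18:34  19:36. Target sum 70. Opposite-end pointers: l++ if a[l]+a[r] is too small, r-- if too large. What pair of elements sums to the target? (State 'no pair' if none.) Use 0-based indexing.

(34, 36)

[0,19] -9+36=27 <70 → l++
[1,19] -5+36=31 <70 → l++
[2,19] 1+36=37 <70 → l++
[3,19] 5+36=41 <70 → l++
[4,19] 6+36=42 <70 → l++
[5,19] 10+36=46 <70 → l++
[6,19] 13+36=49 <70 → l++
[7,19] 14+36=50 <70 → l++
[8,19] 15+36=51 <70 → l++
[9,19] 16+36=52 <70 → l++
[10,19] 17+36=53 <70 → l++
[11,19] 18+36=54 <70 → l++
[12,19] 22+36=58 <70 → l++
[13,19] 23+36=59 <70 → l++
[14,19] 27+36=63 <70 → l++
[15,19] 28+36=64 <70 → l++
[16,19] 30+36=66 <70 → l++
[17,19] 32+36=68 <70 → l++
[18,19] 34+36=70 → found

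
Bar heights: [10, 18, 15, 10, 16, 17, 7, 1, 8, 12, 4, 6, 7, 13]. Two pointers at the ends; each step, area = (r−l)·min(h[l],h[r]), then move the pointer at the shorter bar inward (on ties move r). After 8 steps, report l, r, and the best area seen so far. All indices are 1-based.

l=2, r=7, best area=156

[1,14] min(10,13)*13=130 best=130 * → l++
[2,14] min(18,13)*12=156 best=156 * → r--
[2,13] min(18,7)*11=77 best=156 → r--
[2,12] min(18,6)*10=60 best=156 → r--
[2,11] min(18,4)*9=36 best=156 → r--
[2,10] min(18,12)*8=96 best=156 → r--
[2,9] min(18,8)*7=56 best=156 → r--
[2,8] min(18,1)*6=6 best=156 → r--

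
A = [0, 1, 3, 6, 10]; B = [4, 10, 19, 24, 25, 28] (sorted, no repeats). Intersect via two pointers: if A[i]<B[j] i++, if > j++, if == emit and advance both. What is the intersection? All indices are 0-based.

i=0 j=0: 0<4, i++
i=1 j=0: 1<4, i++
i=2 j=0: 3<4, i++
i=3 j=0: 6>4, j++
i=3 j=1: 6<10, i++
i=4 j=1: 10==10 emit, i++,j++

intersection = [10]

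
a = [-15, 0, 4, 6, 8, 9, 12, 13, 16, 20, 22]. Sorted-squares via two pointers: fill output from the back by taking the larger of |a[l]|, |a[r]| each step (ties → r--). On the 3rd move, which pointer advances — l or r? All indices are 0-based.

r

l=0 r=10: |-15|<=|22| out[10]=484, r--
l=0 r=9: |-15|<=|20| out[9]=400, r--
l=0 r=8: |-15|<=|16| out[8]=256, r--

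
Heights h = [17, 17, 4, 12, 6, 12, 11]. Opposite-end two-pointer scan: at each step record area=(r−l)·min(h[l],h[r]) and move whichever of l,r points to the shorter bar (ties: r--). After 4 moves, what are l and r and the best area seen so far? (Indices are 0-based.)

l=0, r=2, best area=66

[0,6] min(17,11)*6=66 best=66 * → r--
[0,5] min(17,12)*5=60 best=66 → r--
[0,4] min(17,6)*4=24 best=66 → r--
[0,3] min(17,12)*3=36 best=66 → r--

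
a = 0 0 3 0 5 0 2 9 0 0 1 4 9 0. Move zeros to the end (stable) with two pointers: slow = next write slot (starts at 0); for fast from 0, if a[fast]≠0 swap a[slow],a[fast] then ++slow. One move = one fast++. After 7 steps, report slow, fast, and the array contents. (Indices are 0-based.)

(s=0,f=0) a[fast]=0 → fast++
(s=0,f=1) a[fast]=0 → fast++
(s=0,f=2) a[fast]=3≠0 swap→a[0]=3 → slow++,fast++
(s=1,f=3) a[fast]=0 → fast++
(s=1,f=4) a[fast]=5≠0 swap→a[1]=5 → slow++,fast++
(s=2,f=5) a[fast]=0 → fast++
(s=2,f=6) a[fast]=2≠0 swap→a[2]=2 → slow++,fast++

slow=3, fast=7, a=[3, 5, 2, 0, 0, 0, 0, 9, 0, 0, 1, 4, 9, 0]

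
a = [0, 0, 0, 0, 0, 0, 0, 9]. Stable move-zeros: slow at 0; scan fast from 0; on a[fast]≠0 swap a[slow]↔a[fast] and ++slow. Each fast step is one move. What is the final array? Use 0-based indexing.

(s=0,f=0) a[fast]=0 → fast++
(s=0,f=1) a[fast]=0 → fast++
(s=0,f=2) a[fast]=0 → fast++
(s=0,f=3) a[fast]=0 → fast++
(s=0,f=4) a[fast]=0 → fast++
(s=0,f=5) a[fast]=0 → fast++
(s=0,f=6) a[fast]=0 → fast++
(s=0,f=7) a[fast]=9≠0 swap→a[0]=9 → slow++,fast++

[9, 0, 0, 0, 0, 0, 0, 0]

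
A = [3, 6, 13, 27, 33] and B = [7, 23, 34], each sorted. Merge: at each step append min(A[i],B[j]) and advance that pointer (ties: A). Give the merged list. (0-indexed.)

[3, 6, 7, 13, 23, 27, 33, 34]

i=0 j=0: A[i]=3<=B[j]=7 take 3, i++
i=1 j=0: A[i]=6<=B[j]=7 take 6, i++
i=2 j=0: A[i]=13>B[j]=7 take 7, j++
i=2 j=1: A[i]=13<=B[j]=23 take 13, i++
i=3 j=1: A[i]=27>B[j]=23 take 23, j++
i=3 j=2: A[i]=27<=B[j]=34 take 27, i++
i=4 j=2: A[i]=33<=B[j]=34 take 33, i++
i=5 j=2: A done, take B[j]=34, j++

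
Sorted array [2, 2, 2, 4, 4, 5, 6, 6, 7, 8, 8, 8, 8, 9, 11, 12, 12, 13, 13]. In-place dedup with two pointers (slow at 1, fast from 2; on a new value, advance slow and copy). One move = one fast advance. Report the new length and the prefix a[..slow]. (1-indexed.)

slow=1 fast=2: a[fast]=2=a[slow] dup, fast++
slow=1 fast=3: a[fast]=2=a[slow] dup, fast++
slow=1 fast=4: a[fast]=4≠a[slow]=2 write a[2]=4, slow++,fast++
slow=2 fast=5: a[fast]=4=a[slow] dup, fast++
slow=2 fast=6: a[fast]=5≠a[slow]=4 write a[3]=5, slow++,fast++
slow=3 fast=7: a[fast]=6≠a[slow]=5 write a[4]=6, slow++,fast++
slow=4 fast=8: a[fast]=6=a[slow] dup, fast++
slow=4 fast=9: a[fast]=7≠a[slow]=6 write a[5]=7, slow++,fast++
slow=5 fast=10: a[fast]=8≠a[slow]=7 write a[6]=8, slow++,fast++
slow=6 fast=11: a[fast]=8=a[slow] dup, fast++
slow=6 fast=12: a[fast]=8=a[slow] dup, fast++
slow=6 fast=13: a[fast]=8=a[slow] dup, fast++
slow=6 fast=14: a[fast]=9≠a[slow]=8 write a[7]=9, slow++,fast++
slow=7 fast=15: a[fast]=11≠a[slow]=9 write a[8]=11, slow++,fast++
slow=8 fast=16: a[fast]=12≠a[slow]=11 write a[9]=12, slow++,fast++
slow=9 fast=17: a[fast]=12=a[slow] dup, fast++
slow=9 fast=18: a[fast]=13≠a[slow]=12 write a[10]=13, slow++,fast++
slow=10 fast=19: a[fast]=13=a[slow] dup, fast++

length 10; prefix = [2, 4, 5, 6, 7, 8, 9, 11, 12, 13]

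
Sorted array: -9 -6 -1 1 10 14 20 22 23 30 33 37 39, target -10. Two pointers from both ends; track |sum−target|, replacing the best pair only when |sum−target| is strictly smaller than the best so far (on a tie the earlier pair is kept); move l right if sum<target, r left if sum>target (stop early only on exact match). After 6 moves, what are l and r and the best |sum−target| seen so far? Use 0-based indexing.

l=0, r=6, best |Δ|=23

[0,12] -9+39=30 d=40 * → r--
[0,11] -9+37=28 d=38 * → r--
[0,10] -9+33=24 d=34 * → r--
[0,9] -9+30=21 d=31 * → r--
[0,8] -9+23=14 d=24 * → r--
[0,7] -9+22=13 d=23 * → r--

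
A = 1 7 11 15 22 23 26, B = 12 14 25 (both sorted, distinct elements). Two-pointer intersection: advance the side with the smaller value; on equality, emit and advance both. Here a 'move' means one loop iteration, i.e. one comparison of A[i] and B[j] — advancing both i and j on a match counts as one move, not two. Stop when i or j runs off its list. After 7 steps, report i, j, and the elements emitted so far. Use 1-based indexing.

i=6, j=3, emitted=[]

[i=1,j=1] 1<12 → i++
[i=2,j=1] 7<12 → i++
[i=3,j=1] 11<12 → i++
[i=4,j=1] 15>12 → j++
[i=4,j=2] 15>14 → j++
[i=4,j=3] 15<25 → i++
[i=5,j=3] 22<25 → i++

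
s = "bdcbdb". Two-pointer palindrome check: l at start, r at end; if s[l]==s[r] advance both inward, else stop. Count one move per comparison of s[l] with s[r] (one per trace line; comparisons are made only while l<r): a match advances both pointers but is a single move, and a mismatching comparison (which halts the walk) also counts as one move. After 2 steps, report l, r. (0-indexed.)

l=2, r=3

l=0 r=5: 'b'=='b', l++,r--
l=1 r=4: 'd'=='d', l++,r--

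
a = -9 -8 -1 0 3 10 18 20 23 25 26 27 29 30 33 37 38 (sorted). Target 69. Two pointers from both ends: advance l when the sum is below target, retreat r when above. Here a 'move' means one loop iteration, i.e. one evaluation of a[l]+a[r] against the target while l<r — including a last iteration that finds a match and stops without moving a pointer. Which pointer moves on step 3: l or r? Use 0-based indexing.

l

l=0 r=16: -9+38=29 <69, l++
l=1 r=16: -8+38=30 <69, l++
l=2 r=16: -1+38=37 <69, l++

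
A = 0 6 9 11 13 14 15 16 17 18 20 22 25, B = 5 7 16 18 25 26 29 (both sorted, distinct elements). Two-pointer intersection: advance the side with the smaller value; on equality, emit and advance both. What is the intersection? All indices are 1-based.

intersection = [16, 18, 25]

i=1 j=1: 0<5, i++
i=2 j=1: 6>5, j++
i=2 j=2: 6<7, i++
i=3 j=2: 9>7, j++
i=3 j=3: 9<16, i++
i=4 j=3: 11<16, i++
i=5 j=3: 13<16, i++
i=6 j=3: 14<16, i++
i=7 j=3: 15<16, i++
i=8 j=3: 16==16 emit, i++,j++
i=9 j=4: 17<18, i++
i=10 j=4: 18==18 emit, i++,j++
i=11 j=5: 20<25, i++
i=12 j=5: 22<25, i++
i=13 j=5: 25==25 emit, i++,j++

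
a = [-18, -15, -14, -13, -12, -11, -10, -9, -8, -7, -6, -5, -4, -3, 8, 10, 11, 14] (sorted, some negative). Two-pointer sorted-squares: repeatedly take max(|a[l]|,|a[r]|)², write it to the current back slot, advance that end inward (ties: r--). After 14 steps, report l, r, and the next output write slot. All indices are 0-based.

l=10, r=13, next write slot=3

l=0 r=17: |-18|>|14| out[17]=324, l++
l=1 r=17: |-15|>|14| out[16]=225, l++
l=2 r=17: |-14|<=|14| out[15]=196, r--
l=2 r=16: |-14|>|11| out[14]=196, l++
l=3 r=16: |-13|>|11| out[13]=169, l++
l=4 r=16: |-12|>|11| out[12]=144, l++
l=5 r=16: |-11|<=|11| out[11]=121, r--
l=5 r=15: |-11|>|10| out[10]=121, l++
l=6 r=15: |-10|<=|10| out[9]=100, r--
l=6 r=14: |-10|>|8| out[8]=100, l++
l=7 r=14: |-9|>|8| out[7]=81, l++
l=8 r=14: |-8|<=|8| out[6]=64, r--
l=8 r=13: |-8|>|-3| out[5]=64, l++
l=9 r=13: |-7|>|-3| out[4]=49, l++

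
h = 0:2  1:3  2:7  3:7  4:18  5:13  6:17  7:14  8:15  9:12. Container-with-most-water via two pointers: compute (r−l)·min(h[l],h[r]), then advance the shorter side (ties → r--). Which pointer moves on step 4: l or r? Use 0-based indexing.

l

[0,9] min(2,12)*9=18 best=18 * → l++
[1,9] min(3,12)*8=24 best=24 * → l++
[2,9] min(7,12)*7=49 best=49 * → l++
[3,9] min(7,12)*6=42 best=49 → l++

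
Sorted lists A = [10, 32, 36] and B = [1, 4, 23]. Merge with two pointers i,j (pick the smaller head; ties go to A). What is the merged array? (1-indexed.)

[1, 4, 10, 23, 32, 36]

[i=1,j=1] A[i]=10>B[j]=1 take 1 → j++
[i=1,j=2] A[i]=10>B[j]=4 take 4 → j++
[i=1,j=3] A[i]=10<=B[j]=23 take 10 → i++
[i=2,j=3] A[i]=32>B[j]=23 take 23 → j++
[i=2,j=4] B done, take A[i]=32 → i++
[i=3,j=4] B done, take A[i]=36 → i++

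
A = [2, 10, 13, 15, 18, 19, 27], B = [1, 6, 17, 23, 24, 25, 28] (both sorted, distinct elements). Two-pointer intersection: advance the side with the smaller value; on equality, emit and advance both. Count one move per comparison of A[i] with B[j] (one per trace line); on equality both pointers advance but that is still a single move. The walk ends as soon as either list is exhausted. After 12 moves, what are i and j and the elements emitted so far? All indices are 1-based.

i=1 j=1: 2>1, j++
i=1 j=2: 2<6, i++
i=2 j=2: 10>6, j++
i=2 j=3: 10<17, i++
i=3 j=3: 13<17, i++
i=4 j=3: 15<17, i++
i=5 j=3: 18>17, j++
i=5 j=4: 18<23, i++
i=6 j=4: 19<23, i++
i=7 j=4: 27>23, j++
i=7 j=5: 27>24, j++
i=7 j=6: 27>25, j++

i=7, j=7, emitted=[]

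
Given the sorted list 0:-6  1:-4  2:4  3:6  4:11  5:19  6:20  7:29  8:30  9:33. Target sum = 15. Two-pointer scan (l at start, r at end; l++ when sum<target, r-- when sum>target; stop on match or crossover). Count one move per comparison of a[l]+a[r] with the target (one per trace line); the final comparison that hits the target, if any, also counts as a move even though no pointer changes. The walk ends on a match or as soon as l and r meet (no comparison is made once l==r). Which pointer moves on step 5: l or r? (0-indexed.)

[0,9] -6+33=27 >15 → r--
[0,8] -6+30=24 >15 → r--
[0,7] -6+29=23 >15 → r--
[0,6] -6+20=14 <15 → l++
[1,6] -4+20=16 >15 → r--

r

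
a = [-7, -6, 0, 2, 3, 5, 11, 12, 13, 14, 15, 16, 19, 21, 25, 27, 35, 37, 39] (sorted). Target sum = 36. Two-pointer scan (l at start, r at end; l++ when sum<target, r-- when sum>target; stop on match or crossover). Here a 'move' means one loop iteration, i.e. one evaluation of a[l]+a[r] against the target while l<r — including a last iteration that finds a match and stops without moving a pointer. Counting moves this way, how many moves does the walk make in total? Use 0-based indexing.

11 moves

[0,18] -7+39=32 <36 → l++
[1,18] -6+39=33 <36 → l++
[2,18] 0+39=39 >36 → r--
[2,17] 0+37=37 >36 → r--
[2,16] 0+35=35 <36 → l++
[3,16] 2+35=37 >36 → r--
[3,15] 2+27=29 <36 → l++
[4,15] 3+27=30 <36 → l++
[5,15] 5+27=32 <36 → l++
[6,15] 11+27=38 >36 → r--
[6,14] 11+25=36 → found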